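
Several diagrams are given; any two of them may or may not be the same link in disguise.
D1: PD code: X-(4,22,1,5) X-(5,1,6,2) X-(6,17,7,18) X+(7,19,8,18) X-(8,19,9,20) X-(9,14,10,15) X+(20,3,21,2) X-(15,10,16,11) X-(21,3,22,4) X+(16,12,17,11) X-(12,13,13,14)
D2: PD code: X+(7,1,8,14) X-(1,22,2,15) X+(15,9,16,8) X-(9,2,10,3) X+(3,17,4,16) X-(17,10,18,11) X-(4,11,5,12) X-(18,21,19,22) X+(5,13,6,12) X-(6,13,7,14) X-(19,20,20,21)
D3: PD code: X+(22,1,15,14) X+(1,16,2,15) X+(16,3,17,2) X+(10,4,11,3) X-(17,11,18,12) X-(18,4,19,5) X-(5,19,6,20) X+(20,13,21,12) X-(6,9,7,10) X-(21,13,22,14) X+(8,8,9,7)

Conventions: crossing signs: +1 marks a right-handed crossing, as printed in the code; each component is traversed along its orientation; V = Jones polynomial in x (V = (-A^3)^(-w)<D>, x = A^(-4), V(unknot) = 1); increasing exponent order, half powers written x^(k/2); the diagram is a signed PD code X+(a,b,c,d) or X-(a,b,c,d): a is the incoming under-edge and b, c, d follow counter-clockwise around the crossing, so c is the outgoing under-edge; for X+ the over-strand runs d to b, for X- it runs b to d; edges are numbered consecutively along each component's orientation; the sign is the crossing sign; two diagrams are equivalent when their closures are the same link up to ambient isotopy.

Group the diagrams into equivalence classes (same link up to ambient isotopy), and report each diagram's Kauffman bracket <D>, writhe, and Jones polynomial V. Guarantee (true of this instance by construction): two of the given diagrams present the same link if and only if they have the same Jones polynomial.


equivalence classes: {D1} | {D2} | {D3}
D1 (bracket A^-13 + A^-5; 11 crossings at w = -5): V = -x^(-5/2) - x^(-1/2)
D2 (bracket A^-15 - A^-11 + 2A^-7 - A^-3 + 2A - A^5; 11 crossings at w = -3): V = x^(-7/2) - 2x^(-5/2) + x^(-3/2) - 2x^(-1/2) + x^(1/2) - x^(3/2)
V(D3) = -x^(-3/2) + x^(-1/2) - 2x^(1/2) + x^(3/2) - 2x^(5/2) + x^(7/2)  (w +1, c 11, <D> = -A^-11 + 2A^-7 - A^-3 + 2A - A^5 + A^9)
observation: comparing 3 Jones polynomials yields 3 groups


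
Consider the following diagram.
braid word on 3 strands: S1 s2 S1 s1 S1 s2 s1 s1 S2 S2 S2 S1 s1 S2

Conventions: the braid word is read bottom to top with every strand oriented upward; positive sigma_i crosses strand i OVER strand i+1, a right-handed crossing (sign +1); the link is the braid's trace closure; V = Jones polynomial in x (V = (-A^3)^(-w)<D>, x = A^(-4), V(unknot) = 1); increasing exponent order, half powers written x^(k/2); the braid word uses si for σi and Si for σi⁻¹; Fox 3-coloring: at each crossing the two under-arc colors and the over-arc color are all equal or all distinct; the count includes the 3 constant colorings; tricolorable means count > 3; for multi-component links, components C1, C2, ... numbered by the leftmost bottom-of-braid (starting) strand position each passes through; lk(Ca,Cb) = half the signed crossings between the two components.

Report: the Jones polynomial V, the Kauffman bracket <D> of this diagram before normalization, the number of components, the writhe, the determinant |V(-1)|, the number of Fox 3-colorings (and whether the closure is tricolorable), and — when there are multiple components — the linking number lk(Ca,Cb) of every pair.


V = -x^-6 + 2x^-5 - 4x^-4 + 5x^-3 - 4x^-2 + 5x^-1 - 3 + 2x - x^2
<D> = -A^-14 + 2A^-10 - 3A^-6 + 5A^-2 - 4A^2 + 5A^6 - 4A^10 + 2A^14 - A^18 (w = -2)
1 component over 14 crossings, w = -2
9 Fox colorings among 3^14, |V(-1)| = 27: tricolorable
why: |V(-1)| = 27: so tricolorable, since 3 divides 27


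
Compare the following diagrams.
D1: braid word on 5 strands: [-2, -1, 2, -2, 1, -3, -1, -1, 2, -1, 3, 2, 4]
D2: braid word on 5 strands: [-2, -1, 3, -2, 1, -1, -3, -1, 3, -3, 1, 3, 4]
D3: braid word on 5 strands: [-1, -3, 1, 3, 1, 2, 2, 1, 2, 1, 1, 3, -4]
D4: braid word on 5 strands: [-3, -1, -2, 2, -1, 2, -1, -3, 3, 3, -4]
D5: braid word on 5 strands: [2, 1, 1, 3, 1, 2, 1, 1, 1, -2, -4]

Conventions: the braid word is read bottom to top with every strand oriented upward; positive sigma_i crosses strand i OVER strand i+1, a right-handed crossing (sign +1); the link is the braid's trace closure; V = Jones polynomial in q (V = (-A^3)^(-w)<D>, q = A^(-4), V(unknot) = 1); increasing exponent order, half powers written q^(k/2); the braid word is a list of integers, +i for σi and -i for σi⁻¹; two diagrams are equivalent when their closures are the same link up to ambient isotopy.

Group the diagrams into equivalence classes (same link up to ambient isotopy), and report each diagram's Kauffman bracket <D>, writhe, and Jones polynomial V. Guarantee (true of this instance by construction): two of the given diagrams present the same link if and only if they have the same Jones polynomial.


grouping into links: {D1, D4} | {D2} | {D3, D5}
V(D1) = q^(-9/2) - q^(-5/2) - q^(-3/2) - q^(-1/2)  (w -1, c 13, <D> = A^-1 + A^3 + A^7 - A^15)
V(D2) = -q^(-5/2) - q^(-1/2)  (w -1, c 13, <D> = A^-1 + A^7)
V(D3) = -q^(5/2) - q^(9/2) + q^(11/2) - q^(13/2) + q^(15/2) - q^(17/2)  [13 crossings, <D> = A^-13 - A^-9 + A^-5 - A^-1 + A^3 + A^11, w = +7]
D4 (bracket A^-7 + A^-3 + A - A^9; 11 crossings at w = -3): V = q^(-9/2) - q^(-5/2) - q^(-3/2) - q^(-1/2)
V(D5) = -q^(5/2) - q^(9/2) + q^(11/2) - q^(13/2) + q^(15/2) - q^(17/2)  (w +7, c 11, <D> = A^-13 - A^-9 + A^-5 - A^-1 + A^3 + A^11)
why: comparing 5 Jones polynomials yields 3 groups


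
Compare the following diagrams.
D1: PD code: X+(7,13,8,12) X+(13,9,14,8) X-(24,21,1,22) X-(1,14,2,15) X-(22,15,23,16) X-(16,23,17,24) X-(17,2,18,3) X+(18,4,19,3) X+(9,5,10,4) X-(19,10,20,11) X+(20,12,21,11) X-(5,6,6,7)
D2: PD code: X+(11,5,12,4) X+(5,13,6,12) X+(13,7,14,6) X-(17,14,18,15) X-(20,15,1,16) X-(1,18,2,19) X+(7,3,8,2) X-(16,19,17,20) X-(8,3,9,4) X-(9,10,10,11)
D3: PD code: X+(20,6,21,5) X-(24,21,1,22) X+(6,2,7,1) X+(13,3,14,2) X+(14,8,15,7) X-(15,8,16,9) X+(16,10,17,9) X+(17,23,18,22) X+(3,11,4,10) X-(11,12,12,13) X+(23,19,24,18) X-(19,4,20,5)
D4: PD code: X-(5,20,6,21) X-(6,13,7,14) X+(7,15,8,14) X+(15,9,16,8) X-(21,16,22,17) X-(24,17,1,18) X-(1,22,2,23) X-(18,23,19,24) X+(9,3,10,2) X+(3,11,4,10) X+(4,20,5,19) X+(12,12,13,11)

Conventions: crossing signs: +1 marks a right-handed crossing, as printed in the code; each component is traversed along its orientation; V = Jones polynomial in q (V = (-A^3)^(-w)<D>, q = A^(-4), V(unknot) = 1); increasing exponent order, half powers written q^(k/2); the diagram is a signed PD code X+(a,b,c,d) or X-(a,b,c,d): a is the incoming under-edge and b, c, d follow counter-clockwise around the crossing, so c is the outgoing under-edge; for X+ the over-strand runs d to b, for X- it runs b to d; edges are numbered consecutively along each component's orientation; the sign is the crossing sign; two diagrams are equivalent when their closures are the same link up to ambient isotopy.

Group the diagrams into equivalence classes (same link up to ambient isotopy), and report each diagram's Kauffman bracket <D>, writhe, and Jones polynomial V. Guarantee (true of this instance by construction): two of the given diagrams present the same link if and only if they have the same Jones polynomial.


grouping into links: {D1, D2, D4} | {D3}
V(D1) = -q^-3 + q^-2 - q^-1 + 3 - q + q^2 - q^3  (w -2, c 12, <D> = -A^-18 + A^-14 - A^-10 + 3A^-6 - A^-2 + A^2 - A^6)
V(D2) = -q^-3 + q^-2 - q^-1 + 3 - q + q^2 - q^3  [10 crossings, <D> = -A^-18 + A^-14 - A^-10 + 3A^-6 - A^-2 + A^2 - A^6, w = -2]
D3 (bracket -A^-4 + 1 + A^8; 12 crossings at w = +4): V = q + q^3 - q^4
V(D4) = -q^-3 + q^-2 - q^-1 + 3 - q + q^2 - q^3  [12 crossings, <D> = -A^-12 + A^-8 - A^-4 + 3 - A^4 + A^8 - A^12, w = 0]
why: comparing 4 Jones polynomials yields 2 groups


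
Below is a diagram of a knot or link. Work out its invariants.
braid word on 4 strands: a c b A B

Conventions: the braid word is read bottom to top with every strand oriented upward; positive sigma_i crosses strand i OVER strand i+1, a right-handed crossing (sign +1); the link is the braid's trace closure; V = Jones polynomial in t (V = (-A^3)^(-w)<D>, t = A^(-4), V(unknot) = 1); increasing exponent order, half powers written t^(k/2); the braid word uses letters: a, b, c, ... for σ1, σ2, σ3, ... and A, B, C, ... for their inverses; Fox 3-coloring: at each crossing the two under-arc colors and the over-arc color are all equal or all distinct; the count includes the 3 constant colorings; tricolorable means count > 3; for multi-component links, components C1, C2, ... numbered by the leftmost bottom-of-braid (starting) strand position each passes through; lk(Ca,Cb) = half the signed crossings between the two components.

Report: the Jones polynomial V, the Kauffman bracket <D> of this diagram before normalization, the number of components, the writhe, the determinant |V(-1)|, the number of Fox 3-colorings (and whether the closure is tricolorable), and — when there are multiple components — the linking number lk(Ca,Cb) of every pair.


Jones polynomial: V(t) = 1
<D> = -A^3; writhe +1
components 1, writhe +1 (5 crossings)
3-colorings: 3 of 3^5, det 1 — not tricolorable
note: w = +1 shifts under R1 moves; the (-A^3)^(-1) factor cancels that in V


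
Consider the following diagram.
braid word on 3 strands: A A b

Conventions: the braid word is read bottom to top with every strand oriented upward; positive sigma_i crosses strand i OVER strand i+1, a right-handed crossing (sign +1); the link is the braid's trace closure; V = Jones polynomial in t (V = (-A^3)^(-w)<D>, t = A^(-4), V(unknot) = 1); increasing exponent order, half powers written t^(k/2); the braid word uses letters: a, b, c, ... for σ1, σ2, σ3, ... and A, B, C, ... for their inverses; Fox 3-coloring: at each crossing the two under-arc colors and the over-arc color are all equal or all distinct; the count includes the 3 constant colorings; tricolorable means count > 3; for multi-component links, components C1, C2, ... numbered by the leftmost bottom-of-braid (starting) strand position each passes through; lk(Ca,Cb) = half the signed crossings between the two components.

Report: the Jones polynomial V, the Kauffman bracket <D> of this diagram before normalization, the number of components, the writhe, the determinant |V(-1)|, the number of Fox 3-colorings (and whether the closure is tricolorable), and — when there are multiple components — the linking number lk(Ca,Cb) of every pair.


V = -t^(-5/2) - t^(-1/2)
<D> = A^-1 + A^7 (w = -1)
2 components over 3 crossings, w = -1
lk(C1,C2): -1
3 Fox colorings among 3^3, |V(-1)| = 2: not tricolorable
why: the span of V is 2, within the link bound 3 + 2 - 1


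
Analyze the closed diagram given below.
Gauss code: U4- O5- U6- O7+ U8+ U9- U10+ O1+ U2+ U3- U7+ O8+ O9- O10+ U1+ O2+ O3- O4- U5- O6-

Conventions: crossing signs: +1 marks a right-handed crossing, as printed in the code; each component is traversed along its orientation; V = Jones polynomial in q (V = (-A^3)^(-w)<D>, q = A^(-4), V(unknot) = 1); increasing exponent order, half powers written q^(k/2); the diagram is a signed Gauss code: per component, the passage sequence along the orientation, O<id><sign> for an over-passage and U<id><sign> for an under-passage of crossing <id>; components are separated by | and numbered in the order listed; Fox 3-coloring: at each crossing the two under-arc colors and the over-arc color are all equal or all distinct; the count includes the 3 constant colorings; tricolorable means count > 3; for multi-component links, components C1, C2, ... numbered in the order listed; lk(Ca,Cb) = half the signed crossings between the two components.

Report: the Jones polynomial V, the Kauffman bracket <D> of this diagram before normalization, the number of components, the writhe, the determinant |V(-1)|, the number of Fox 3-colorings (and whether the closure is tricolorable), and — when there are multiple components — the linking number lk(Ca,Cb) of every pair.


V(q) = -q^-3 + q^-2 - q^-1 + 3 - q + q^2 - q^3
bracket: -A^-12 + A^-8 - A^-4 + 3 - A^4 + A^8 - A^12, w = 0
1 component, writhe 0, over 10 crossings
det 9, colorings 27 of 3^10 — tricolorable
observation: V spans 6 powers of q: at least 6 crossings in any diagram


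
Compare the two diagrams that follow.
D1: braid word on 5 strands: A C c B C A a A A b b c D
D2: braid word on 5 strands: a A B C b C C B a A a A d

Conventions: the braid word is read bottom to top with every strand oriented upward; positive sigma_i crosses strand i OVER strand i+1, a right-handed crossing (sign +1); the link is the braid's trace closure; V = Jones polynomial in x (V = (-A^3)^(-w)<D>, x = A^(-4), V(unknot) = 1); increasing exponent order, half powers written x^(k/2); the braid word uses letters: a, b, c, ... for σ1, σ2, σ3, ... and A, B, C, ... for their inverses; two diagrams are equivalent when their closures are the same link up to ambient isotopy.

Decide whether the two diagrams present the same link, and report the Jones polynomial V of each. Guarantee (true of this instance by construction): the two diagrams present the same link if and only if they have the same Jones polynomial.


equivalent: no
V(D1) = x^(-7/2) - x^(-5/2) + x^(-3/2) - 2x^(-1/2) - x^(3/2)  (w -3, c 13, <D> = A^-15 + 2A^-7 - A^-3 + A - A^5)
V(D2) = x^(-13/2) - x^(-7/2) - x^(-5/2) - x^(-1/2)  (w -3, c 13, <D> = A^-7 + A + A^5 - A^17)
why: 2 classes among 2 diagrams; unequal V(x) rules out equality


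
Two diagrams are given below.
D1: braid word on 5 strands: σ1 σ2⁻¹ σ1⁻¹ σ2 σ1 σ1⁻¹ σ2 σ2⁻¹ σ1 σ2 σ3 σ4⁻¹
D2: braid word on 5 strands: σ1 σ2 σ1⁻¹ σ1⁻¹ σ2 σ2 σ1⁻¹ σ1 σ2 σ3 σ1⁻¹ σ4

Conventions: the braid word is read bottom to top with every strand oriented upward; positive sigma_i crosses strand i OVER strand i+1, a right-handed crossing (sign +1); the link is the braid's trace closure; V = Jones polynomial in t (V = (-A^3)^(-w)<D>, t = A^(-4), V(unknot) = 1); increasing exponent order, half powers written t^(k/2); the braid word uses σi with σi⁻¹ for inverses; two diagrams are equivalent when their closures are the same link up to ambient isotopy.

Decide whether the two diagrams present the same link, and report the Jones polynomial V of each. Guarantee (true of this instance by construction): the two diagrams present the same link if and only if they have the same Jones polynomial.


equivalent: no
V(D1) = 1 + t + t^2 + t^3  (w +2, c 12, <D> = A^-6 + A^-2 + A^2 + A^6)
V(D2) = t^-1 + 2t - t^2 + 2t^3 - t^4 + t^5  [12 crossings, <D> = A^-8 - A^-4 + 2 - A^4 + 2A^8 + A^16, w = +4]
key observation: 2 classes among 2 diagrams; unequal V(t) rules out equality


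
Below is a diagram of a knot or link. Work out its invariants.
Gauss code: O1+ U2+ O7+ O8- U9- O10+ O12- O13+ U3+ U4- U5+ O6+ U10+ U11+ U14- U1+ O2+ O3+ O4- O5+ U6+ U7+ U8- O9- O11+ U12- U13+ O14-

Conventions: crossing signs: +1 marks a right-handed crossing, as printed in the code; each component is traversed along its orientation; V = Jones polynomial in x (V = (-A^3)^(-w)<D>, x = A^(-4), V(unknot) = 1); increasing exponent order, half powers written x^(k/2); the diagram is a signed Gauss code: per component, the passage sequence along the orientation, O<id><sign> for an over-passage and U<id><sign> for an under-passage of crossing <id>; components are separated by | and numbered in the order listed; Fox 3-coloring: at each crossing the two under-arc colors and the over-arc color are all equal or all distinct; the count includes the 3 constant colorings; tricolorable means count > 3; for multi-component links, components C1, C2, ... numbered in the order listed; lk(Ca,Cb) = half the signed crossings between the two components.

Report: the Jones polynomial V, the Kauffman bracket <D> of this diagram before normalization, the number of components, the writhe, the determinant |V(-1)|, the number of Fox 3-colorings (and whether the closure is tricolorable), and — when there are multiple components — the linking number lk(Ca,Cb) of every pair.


V(x) = x - x^2 + 2x^3 - x^4 + x^5 - x^6
bracket: -A^-12 + A^-8 - A^-4 + 2 - A^4 + A^8, w = +4
1 component, writhe +4, over 14 crossings
det 7, colorings 3 of 3^14 — not tricolorable
observation: det 7 = |V(-1)|; not divisible by 3, so not tricolorable


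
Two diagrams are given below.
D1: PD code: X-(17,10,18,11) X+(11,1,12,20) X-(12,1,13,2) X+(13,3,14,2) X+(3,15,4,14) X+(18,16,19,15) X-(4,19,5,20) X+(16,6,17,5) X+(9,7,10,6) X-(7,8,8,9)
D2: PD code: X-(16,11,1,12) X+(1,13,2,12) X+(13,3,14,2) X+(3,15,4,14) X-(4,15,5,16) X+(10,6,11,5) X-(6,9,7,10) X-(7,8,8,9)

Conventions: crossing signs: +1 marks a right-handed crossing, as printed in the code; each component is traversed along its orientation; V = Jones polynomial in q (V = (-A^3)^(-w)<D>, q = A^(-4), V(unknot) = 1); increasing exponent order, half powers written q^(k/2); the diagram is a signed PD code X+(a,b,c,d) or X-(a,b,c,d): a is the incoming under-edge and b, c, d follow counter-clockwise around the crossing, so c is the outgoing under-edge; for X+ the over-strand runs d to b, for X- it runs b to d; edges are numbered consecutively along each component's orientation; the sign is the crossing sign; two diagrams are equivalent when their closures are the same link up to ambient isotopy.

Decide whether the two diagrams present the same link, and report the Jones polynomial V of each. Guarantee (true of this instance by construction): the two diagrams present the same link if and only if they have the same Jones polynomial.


same link: yes
V(D1) = 1  [10 crossings, <D> = A^6, w = +2]
D2 (bracket 1; 8 crossings at w = 0): V = 1
note: Reidemeister moves carry D1 (10 crossings) to D2 (8)


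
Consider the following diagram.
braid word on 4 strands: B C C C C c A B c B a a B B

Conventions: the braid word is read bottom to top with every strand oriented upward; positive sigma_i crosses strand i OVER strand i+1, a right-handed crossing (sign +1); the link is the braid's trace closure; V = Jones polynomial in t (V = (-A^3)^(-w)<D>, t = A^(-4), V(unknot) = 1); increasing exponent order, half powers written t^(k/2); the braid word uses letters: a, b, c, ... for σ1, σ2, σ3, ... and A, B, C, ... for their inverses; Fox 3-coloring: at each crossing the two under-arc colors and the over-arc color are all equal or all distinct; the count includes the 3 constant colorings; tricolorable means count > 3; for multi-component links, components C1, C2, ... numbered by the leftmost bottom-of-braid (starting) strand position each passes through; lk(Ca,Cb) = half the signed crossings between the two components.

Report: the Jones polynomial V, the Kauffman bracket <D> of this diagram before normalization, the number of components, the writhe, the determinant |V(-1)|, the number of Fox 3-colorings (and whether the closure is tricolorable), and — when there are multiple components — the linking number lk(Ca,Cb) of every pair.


V(t) = -t^(-19/2) + 2t^(-17/2) - 2t^(-15/2) + 3t^(-13/2) - 4t^(-11/2) + 3t^(-9/2) - 3t^(-7/2) + t^(-5/2) - t^(-3/2)
bracket: -A^-12 + A^-8 - 3A^-4 + 3 - 4A^4 + 3A^8 - 2A^12 + 2A^16 - A^20, w = -6
2 components, writhe -6, over 14 crossings
lk(C1,C2) = -2
det 20, colorings 3 of 3^14 — not tricolorable
observation: inverse pairs cancel, leaving σ2⁻¹ σ3⁻¹ σ3⁻¹ σ3⁻¹ σ1⁻¹ σ2⁻¹ σ3 σ2⁻¹ σ1 σ1 σ2⁻¹ σ2⁻¹


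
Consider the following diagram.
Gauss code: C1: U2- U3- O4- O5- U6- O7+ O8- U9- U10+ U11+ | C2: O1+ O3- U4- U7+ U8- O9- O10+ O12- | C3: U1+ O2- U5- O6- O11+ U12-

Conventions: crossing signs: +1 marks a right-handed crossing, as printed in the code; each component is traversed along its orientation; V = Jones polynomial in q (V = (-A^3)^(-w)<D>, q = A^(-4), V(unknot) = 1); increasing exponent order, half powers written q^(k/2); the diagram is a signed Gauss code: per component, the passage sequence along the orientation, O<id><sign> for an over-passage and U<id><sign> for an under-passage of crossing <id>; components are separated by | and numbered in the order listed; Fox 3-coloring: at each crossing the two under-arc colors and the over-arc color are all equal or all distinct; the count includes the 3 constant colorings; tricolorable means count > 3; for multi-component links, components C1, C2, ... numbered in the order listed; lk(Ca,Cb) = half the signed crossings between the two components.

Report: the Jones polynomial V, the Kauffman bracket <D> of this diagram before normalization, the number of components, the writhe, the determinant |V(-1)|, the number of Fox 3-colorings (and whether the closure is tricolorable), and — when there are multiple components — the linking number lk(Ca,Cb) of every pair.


V(q) = q^-5 + 2q^-3 + q^-1
bracket: A^-8 + 2 + A^8, w = -4
3 components, writhe -4, over 12 crossings
lk(C1,C2) = -1
linking number lk(C1,C3) = -1
lk(C2,C3): 0
det 4, colorings 3 of 3^12 — not tricolorable
observation: det 4 = |V(-1)|; not divisible by 3, so not tricolorable


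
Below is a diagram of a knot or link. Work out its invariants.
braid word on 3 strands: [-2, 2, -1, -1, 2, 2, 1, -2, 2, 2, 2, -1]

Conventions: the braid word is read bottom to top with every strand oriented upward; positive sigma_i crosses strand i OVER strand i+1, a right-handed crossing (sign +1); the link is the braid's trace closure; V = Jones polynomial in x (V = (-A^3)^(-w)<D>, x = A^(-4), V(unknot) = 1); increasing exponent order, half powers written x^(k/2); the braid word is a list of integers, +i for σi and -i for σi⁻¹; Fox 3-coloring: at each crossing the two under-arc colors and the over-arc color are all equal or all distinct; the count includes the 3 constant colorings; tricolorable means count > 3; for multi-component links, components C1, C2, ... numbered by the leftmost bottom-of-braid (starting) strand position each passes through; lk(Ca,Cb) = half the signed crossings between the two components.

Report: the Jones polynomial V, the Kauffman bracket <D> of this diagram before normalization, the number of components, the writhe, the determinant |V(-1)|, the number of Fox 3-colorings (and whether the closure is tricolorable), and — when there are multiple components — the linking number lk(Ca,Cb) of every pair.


V(x) = 2 + x^2 + x^4
bracket: A^-10 + A^-2 + 2A^6, w = +2
3 components, writhe +2, over 12 crossings
lk(C1,C2) = -1
linking number lk(C1,C3) = +1
lk(C2,C3): +1
det 4, colorings 3 of 3^12 — not tricolorable
observation: w = +2 shifts under R1 moves; the (-A^3)^(-2) factor cancels that in V


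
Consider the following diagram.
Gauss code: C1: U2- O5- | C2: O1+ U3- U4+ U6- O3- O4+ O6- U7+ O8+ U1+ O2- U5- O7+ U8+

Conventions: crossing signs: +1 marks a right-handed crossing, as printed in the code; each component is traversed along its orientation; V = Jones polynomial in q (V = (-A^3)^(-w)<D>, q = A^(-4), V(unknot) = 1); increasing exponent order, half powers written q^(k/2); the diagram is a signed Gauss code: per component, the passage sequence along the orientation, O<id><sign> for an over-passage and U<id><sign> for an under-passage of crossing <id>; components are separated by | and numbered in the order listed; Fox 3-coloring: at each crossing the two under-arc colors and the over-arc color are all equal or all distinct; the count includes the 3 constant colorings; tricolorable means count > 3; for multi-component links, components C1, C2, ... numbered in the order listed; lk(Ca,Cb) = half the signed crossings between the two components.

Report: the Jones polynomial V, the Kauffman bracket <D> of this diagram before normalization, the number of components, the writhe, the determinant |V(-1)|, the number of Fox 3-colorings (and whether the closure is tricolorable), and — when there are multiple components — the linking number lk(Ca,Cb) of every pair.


V(q) = -q^(-3/2) - 2q^(1/2) + q^(3/2) - q^(5/2) + q^(7/2)
bracket: A^-14 - A^-10 + A^-6 - 2A^-2 - A^6, w = 0
2 components, writhe 0, over 8 crossings
lk(C1,C2) = -1
det 6, colorings 9 of 3^8 — tricolorable
observation: summing lk over 1 pair gives -1


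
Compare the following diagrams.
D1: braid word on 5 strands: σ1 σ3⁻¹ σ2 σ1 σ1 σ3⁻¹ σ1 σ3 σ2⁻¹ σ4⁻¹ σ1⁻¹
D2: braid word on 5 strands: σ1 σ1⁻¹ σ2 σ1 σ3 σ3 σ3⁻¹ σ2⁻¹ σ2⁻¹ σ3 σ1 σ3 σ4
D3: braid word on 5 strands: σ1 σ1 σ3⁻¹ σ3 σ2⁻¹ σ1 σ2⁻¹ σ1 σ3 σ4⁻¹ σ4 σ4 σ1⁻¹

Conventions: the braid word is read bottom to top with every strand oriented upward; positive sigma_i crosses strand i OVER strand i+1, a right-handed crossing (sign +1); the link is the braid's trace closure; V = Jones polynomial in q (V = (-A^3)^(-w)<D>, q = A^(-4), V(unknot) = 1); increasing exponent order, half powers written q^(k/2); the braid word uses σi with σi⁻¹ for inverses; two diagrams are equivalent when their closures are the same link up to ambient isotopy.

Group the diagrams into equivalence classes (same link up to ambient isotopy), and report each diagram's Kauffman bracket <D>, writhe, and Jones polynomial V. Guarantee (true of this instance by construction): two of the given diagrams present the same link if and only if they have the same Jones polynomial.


grouping into links: {D1} | {D2} | {D3}
V(D1) = -q^(1/2) - q^(3/2) - q^(5/2) + q^(9/2)  (w +1, c 11, <D> = -A^-15 + A^-7 + A^-3 + A)
V(D2) = -2q^(1/2) + q^(3/2) - 2q^(5/2) + q^(7/2) - q^(9/2) + q^(11/2)  [13 crossings, <D> = -A^-7 + A^-3 - A + 2A^5 - A^9 + 2A^13, w = +5]
V(D3) = -q^(-3/2) + q^(-1/2) - 2q^(1/2) + q^(3/2) - 2q^(5/2) + q^(7/2)  (w +3, c 13, <D> = -A^-5 + 2A^-1 - A^3 + 2A^7 - A^11 + A^15)
key observation: V(q) takes 3 values over 3 diagrams, fixing the grouping


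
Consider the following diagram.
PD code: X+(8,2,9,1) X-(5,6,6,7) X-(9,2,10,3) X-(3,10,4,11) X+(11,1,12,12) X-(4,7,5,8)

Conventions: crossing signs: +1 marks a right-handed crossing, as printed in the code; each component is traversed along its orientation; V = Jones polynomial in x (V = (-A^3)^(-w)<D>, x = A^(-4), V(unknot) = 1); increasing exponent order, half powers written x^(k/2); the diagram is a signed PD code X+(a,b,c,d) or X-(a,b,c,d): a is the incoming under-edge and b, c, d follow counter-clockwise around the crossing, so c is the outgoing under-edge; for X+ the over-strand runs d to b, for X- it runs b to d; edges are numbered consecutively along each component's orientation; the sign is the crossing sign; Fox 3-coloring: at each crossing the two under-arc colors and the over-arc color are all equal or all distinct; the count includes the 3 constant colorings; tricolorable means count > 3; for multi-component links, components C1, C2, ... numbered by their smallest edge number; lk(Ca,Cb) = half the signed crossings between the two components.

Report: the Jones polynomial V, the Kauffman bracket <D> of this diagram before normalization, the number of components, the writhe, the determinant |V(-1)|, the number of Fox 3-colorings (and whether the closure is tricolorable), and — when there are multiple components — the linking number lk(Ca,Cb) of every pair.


V = 1
<D> = A^-6 (w = -2)
1 component over 6 crossings, w = -2
3 Fox colorings among 3^6, |V(-1)| = 1: not tricolorable
why: w = -2 (over 6 crossings) is diagram-only; (-A^3)^(2) removes it from V


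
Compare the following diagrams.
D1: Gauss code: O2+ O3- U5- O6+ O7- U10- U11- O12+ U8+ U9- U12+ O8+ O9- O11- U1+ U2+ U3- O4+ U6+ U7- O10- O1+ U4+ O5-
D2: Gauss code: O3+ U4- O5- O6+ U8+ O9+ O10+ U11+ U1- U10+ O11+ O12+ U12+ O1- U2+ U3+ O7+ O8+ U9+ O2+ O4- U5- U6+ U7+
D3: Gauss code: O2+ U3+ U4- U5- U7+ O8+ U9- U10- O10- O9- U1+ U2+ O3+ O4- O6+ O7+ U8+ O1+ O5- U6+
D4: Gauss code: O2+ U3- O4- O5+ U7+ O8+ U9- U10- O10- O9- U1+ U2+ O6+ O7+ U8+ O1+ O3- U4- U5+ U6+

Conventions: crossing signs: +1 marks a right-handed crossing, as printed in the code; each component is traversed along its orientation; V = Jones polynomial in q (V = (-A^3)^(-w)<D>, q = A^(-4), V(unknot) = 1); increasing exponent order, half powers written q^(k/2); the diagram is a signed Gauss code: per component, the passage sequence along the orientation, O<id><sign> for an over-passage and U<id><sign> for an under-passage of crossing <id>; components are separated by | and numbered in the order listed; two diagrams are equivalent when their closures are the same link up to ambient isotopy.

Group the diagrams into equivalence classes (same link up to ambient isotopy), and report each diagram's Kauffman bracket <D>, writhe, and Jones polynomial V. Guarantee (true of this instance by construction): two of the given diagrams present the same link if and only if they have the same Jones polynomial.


grouping into links: {D1} | {D2, D3, D4}
V(D1) = 1  (w 0, c 12, <D> = 1)
V(D2) = q - q^2 + 2q^3 - q^4 + q^5 - q^6  [12 crossings, <D> = -A^-6 + A^-2 - A^2 + 2A^6 - A^10 + A^14, w = +6]
V(D3) = q - q^2 + 2q^3 - q^4 + q^5 - q^6  (w +2, c 10, <D> = -A^-18 + A^-14 - A^-10 + 2A^-6 - A^-2 + A^2)
D4 (bracket -A^-18 + A^-14 - A^-10 + 2A^-6 - A^-2 + A^2; 10 crossings at w = +2): V = q - q^2 + 2q^3 - q^4 + q^5 - q^6
key observation: comparing 4 Jones polynomials yields 2 groups


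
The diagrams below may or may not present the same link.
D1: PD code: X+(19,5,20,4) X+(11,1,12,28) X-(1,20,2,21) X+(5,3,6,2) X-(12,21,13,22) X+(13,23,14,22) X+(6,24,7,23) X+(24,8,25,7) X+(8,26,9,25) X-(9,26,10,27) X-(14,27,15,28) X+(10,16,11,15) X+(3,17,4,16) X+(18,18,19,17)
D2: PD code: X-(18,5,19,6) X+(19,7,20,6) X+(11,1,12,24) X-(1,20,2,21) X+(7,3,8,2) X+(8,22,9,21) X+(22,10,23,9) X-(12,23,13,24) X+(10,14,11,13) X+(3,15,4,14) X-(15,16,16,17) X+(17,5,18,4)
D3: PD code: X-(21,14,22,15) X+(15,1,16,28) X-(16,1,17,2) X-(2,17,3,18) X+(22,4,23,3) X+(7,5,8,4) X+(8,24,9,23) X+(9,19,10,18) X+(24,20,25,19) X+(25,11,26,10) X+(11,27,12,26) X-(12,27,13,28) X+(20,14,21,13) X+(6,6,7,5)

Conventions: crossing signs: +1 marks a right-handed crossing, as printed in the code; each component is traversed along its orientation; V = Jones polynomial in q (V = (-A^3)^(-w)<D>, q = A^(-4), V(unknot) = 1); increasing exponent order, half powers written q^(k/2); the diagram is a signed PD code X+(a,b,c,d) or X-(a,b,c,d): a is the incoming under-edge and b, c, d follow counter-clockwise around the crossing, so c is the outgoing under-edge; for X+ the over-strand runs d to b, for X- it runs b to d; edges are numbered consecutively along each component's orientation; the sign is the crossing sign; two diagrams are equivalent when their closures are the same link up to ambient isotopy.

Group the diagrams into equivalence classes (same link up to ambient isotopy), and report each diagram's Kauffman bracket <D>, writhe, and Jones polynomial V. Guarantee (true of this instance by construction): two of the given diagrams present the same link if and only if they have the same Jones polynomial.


grouping into links: {D1, D2} | {D3}
V(D1) = q - q^2 + 2q^3 - q^4 + q^5 - q^6  (w +6, c 14, <D> = -A^-6 + A^-2 - A^2 + 2A^6 - A^10 + A^14)
V(D2) = q - q^2 + 2q^3 - q^4 + q^5 - q^6  (w +4, c 12, <D> = -A^-12 + A^-8 - A^-4 + 2 - A^4 + A^8)
V(D3) = q + q^3 - q^4  (w +6, c 14, <D> = -A^2 + A^6 + A^14)
key observation: V(q) takes 2 values over 3 diagrams, fixing the grouping


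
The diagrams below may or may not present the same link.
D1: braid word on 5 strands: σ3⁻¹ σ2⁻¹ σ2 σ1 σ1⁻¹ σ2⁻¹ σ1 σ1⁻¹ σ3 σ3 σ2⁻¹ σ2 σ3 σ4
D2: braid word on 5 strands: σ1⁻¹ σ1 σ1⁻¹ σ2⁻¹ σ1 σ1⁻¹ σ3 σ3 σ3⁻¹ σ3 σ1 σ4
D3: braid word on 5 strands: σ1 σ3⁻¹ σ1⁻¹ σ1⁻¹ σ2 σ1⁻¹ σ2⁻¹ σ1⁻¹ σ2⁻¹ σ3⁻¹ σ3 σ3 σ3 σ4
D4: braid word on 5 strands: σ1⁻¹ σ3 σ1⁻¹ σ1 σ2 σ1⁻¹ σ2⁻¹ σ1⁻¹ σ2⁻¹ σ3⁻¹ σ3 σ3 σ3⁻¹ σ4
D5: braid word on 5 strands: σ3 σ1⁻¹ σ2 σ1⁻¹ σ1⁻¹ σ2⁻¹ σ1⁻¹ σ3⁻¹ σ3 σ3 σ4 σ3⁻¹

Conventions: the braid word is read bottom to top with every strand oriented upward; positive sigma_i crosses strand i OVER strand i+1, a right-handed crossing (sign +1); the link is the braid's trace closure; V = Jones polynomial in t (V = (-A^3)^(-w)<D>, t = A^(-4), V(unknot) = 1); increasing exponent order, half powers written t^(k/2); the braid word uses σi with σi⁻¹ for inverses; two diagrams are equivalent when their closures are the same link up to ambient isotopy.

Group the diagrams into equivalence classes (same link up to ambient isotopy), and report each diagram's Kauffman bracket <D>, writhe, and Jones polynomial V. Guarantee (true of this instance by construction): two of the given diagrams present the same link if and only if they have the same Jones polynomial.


grouping into links: {D1, D2} | {D3, D4, D5}
V(D1) = 1 + t + t^2 + t^3  (w +2, c 14, <D> = A^-6 + A^-2 + A^2 + A^6)
V(D2) = 1 + t + t^2 + t^3  (w +2, c 12, <D> = A^-6 + A^-2 + A^2 + A^6)
V(D3) = t^-5 + 2t^-3 + t^-1  (w -2, c 14, <D> = A^-2 + 2A^6 + A^14)
V(D4) = t^-5 + 2t^-3 + t^-1  [14 crossings, <D> = A^-2 + 2A^6 + A^14, w = -2]
V(D5) = t^-5 + 2t^-3 + t^-1  [12 crossings, <D> = A^-2 + 2A^6 + A^14, w = -2]
key observation: comparing 5 Jones polynomials yields 2 groups


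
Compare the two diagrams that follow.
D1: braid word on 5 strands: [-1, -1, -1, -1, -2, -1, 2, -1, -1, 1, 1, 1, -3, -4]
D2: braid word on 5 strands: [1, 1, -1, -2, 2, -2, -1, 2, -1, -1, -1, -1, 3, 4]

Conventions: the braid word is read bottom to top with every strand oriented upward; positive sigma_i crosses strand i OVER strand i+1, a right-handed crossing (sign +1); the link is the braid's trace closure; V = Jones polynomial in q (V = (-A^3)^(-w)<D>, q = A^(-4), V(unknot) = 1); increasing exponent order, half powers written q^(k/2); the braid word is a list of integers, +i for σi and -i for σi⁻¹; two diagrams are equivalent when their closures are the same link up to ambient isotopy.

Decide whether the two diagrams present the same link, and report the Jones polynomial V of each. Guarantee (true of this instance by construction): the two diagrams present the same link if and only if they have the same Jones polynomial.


equivalent: yes
V(D1) = -q^-4 + q^-3 + q^-1  (w -6, c 14, <D> = A^-14 + A^-6 - A^-2)
V(D2) = -q^-4 + q^-3 + q^-1  [14 crossings, <D> = A^-2 + A^6 - A^10, w = -2]
key observation: Markov moves rewrite D1 (14 crossings) into D2 (14)


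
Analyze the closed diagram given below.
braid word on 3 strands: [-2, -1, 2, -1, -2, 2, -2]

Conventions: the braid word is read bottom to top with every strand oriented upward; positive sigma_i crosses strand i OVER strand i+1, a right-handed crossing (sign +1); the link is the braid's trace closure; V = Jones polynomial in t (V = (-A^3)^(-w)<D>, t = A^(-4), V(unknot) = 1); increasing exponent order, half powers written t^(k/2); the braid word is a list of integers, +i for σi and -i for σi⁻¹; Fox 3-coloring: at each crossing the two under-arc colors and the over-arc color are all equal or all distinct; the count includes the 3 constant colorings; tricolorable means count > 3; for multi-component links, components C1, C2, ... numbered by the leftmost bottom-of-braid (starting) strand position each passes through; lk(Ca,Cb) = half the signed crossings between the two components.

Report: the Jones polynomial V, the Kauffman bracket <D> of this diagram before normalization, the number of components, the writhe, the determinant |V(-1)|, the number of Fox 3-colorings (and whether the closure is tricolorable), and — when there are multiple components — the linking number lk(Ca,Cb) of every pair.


Jones polynomial: V(t) = -t^(-9/2) - t^(-5/2) + t^(-3/2) - t^(-1/2)
<D> = A^-7 - A^-3 + A + A^9; writhe -3
components 2, writhe -3 (7 crossings)
linking number lk(C1,C2) = -2
3-colorings: 3 of 3^7, det 4 — not tricolorable
note: w = -3 shifts under R1 moves; the (-A^3)^(3) factor cancels that in V


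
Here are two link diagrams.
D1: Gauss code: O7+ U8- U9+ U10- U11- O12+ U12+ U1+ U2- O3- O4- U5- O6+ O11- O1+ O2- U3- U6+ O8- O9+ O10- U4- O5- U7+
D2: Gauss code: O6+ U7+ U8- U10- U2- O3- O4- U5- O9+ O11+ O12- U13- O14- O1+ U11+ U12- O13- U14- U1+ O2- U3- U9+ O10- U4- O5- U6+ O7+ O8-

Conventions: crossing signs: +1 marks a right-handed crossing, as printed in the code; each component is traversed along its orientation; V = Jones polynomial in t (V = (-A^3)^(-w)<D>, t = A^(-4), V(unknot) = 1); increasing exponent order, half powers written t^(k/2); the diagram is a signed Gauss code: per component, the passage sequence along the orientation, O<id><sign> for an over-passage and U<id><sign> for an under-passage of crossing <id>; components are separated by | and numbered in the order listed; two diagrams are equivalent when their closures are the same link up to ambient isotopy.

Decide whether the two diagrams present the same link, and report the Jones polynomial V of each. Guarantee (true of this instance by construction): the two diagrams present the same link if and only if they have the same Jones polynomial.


equivalent: yes
D1 (bracket A^-2 - A^2 + 2A^6 - A^10 + A^14 - A^18; 12 crossings at w = -2): V = -t^-6 + t^-5 - t^-4 + 2t^-3 - t^-2 + t^-1
V(D2) = -t^-6 + t^-5 - t^-4 + 2t^-3 - t^-2 + t^-1  (w -4, c 14, <D> = A^-8 - A^-4 + 2 - A^4 + A^8 - A^12)
key observation: Reidemeister moves carry D1 (12 crossings) to D2 (14)


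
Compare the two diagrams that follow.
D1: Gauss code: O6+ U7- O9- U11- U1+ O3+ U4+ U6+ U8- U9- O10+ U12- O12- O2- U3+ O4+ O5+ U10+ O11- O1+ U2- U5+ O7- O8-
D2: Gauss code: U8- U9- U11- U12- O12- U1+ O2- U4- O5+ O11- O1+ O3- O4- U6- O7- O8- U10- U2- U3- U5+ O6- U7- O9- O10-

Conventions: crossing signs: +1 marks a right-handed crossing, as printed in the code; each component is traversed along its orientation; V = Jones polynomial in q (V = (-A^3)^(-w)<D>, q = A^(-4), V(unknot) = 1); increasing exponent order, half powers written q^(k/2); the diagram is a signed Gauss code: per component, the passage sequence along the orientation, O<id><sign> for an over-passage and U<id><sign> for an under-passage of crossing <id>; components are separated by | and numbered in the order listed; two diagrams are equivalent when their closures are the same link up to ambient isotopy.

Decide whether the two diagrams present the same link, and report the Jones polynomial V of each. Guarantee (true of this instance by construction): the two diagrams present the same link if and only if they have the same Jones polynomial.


same link: no
V(D1) = 1  [12 crossings, <D> = 1, w = 0]
V(D2) = -q^-7 + q^-6 - q^-5 + q^-4 + q^-2  (w -8, c 12, <D> = A^-16 + A^-8 - A^-4 + 1 - A^4)
note: 2 values of V(q) split the 2 diagrams


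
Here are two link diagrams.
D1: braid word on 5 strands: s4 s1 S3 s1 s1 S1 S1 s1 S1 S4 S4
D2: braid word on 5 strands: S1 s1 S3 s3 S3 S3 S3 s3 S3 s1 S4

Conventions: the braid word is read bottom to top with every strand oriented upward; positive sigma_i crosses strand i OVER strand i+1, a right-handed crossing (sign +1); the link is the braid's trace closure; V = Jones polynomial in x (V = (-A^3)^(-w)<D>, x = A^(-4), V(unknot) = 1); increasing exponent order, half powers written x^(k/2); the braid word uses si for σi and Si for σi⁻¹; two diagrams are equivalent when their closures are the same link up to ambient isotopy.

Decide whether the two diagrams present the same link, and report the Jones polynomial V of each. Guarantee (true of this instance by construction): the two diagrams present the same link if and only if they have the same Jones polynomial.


equivalent: no
D1 (bracket A^-5 + A^-1; 11 crossings at w = -1): V = -x^(-1/2) - x^(1/2)
V(D2) = x^(-9/2) - x^(-5/2) - x^(-3/2) - x^(-1/2)  (w -3, c 11, <D> = A^-7 + A^-3 + A - A^9)
key observation: comparing 2 Jones polynomials yields 2 groups


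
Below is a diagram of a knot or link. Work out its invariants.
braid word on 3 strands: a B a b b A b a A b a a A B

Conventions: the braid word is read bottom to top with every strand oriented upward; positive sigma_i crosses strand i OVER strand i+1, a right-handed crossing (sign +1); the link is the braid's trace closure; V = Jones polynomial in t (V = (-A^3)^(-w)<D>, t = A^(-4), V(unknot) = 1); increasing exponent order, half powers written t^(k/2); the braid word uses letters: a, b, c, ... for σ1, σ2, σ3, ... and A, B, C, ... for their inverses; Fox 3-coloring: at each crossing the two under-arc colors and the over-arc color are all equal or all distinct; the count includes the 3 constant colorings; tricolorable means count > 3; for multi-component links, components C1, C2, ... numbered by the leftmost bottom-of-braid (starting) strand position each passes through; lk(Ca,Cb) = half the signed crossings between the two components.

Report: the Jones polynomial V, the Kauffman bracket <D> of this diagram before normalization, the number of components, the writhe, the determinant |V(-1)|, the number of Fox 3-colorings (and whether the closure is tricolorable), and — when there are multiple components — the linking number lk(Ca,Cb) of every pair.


V(t) = -1 + 4t - 5t^2 + 7t^3 - 7t^4 + 6t^5 - 5t^6 + 3t^7 - t^8
bracket: -A^-20 + 3A^-16 - 5A^-12 + 6A^-8 - 7A^-4 + 7 - 5A^4 + 4A^8 - A^12, w = +4
1 component, writhe +4, over 14 crossings
det 39, colorings 9 of 3^14 — tricolorable
observation: the span of V is 8, forcing >= 8 crossings in any diagram
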